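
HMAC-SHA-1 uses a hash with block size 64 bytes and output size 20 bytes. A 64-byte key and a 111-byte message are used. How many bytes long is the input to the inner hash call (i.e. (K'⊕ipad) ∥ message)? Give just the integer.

Key is 64 ≤ 64 bytes, zero-padded: |K'| = 64.
Inner input = (K'⊕ipad) ∥ m → 64 + 111 = 175 bytes.

175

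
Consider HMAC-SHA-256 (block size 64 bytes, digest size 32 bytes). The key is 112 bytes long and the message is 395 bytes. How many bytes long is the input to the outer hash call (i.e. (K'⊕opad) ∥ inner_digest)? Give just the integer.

96

Key is 112 > 64 bytes, so it is hashed to 32 bytes then zero-padded to 64: |K'| = 64.
Outer input = (K'⊕opad) ∥ H(inner) → 64 + 32 = 96 bytes.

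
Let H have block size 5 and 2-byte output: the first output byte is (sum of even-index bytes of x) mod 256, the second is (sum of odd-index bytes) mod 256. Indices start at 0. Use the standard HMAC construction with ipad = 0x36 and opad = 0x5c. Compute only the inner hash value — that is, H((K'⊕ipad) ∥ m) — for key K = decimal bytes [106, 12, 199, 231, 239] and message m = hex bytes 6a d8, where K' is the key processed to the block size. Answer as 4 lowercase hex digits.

Key decimal bytes [106, 12, 199, 231, 239] = 6a 0c c7 e7 ef is exactly B = 5 bytes: K' = 6a 0c c7 e7 ef.
K' ⊕ ipad = 5c 3a f1 d1 d9.
Inner input = 5c 3a f1 d1 d9 ∥ 6a d8.
Inner hash: even-index sum = 766 mod 256 = 254; odd-index sum = 373 mod 256 = 117 → fe 75.

fe75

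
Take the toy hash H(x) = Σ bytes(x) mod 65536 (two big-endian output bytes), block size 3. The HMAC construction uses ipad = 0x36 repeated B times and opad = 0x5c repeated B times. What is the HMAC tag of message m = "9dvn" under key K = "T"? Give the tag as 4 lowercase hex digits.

Key "T" = 54 is 1 byte ≤ B = 3; zero-pad to 3 bytes: K' = 54 00 00.
K' ⊕ ipad = 62 36 36.  K' ⊕ opad = 08 5c 5c.
Inner input = (K'⊕ipad) ∥ m = 62 36 36 ∥ 39 64 76 6e.
Inner hash: sum = 98+54+54+57+100+118+110 = 591 → 02 4f.
Outer input = (K'⊕opad) ∥ inner = 08 5c 5c ∥ 02 4f.
Outer hash (tag): sum = 8+92+92+2+79 = 273 → 01 11.

0111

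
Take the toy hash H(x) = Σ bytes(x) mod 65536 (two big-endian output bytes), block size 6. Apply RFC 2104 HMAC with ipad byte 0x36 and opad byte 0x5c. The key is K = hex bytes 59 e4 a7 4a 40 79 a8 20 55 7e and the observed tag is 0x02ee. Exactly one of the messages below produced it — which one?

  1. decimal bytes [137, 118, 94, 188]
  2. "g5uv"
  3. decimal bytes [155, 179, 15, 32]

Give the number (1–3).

2

Key hex bytes 59 e4 a7 4a 40 79 a8 20 55 7e is 10 bytes > B = 6, so hash it first: H(key) = 04 82, then zero-pad to 6 bytes: K' = 04 82 00 00 00 00.
K' ⊕ ipad = 32 b4 36 36 36 36; K' ⊕ opad = 58 de 5c 5c 5c 5c.
m1: inner = H(32 b4 36 36 36 36 89 76 5e bc) = 03 d7; tag = H(58 de 5c 5c 5c 5c 03 d7) = 0380
m2: inner = H(32 b4 36 36 36 36 67 35 75 76) = 03 45; tag = H(58 de 5c 5c 5c 5c 03 45) = 02ee ← matches
m3: inner = H(32 b4 36 36 36 36 9b b3 0f 20) = 03 3b; tag = H(58 de 5c 5c 5c 5c 03 3b) = 02e4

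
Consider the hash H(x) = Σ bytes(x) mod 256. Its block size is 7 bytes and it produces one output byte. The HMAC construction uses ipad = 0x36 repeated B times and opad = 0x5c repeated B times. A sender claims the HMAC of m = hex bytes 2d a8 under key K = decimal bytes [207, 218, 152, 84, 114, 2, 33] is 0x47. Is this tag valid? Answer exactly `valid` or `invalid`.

valid

Key decimal bytes [207, 218, 152, 84, 114, 2, 33] = cf da 98 54 72 02 21 is exactly B = 7 bytes: K' = cf da 98 54 72 02 21.
K' ⊕ ipad = f9 ec ae 62 44 34 17; K' ⊕ opad = 93 86 c4 08 2e 5e 7d.
Inner hash: sum = 249+236+174+98+68+52+23+45+168 = 1113; mod 256 = 89 → 59.
Outer hash (recomputed tag): sum = 147+134+196+8+46+94+125+89 = 839; mod 256 = 71 → 47.
Recomputed tag = 47; claimed = 47 → match.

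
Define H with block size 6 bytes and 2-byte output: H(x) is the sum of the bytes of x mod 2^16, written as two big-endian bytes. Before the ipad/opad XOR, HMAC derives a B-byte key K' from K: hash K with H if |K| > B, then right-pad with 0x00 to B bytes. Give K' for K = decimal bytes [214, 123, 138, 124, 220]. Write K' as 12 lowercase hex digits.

d67b8a7cdc00

Key decimal bytes [214, 123, 138, 124, 220] = d6 7b 8a 7c dc is 5 bytes ≤ B = 6; zero-pad to 6 bytes: K' = d6 7b 8a 7c dc 00.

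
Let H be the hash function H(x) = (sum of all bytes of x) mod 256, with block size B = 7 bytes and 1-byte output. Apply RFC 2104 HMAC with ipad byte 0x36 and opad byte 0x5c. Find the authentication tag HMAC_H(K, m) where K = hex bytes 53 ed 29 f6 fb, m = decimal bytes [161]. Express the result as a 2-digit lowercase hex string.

Key hex bytes 53 ed 29 f6 fb is 5 bytes ≤ B = 7; zero-pad to 7 bytes: K' = 53 ed 29 f6 fb 00 00.
K' ⊕ ipad = 65 db 1f c0 cd 36 36.  K' ⊕ opad = 0f b1 75 aa a7 5c 5c.
Inner input = (K'⊕ipad) ∥ m = 65 db 1f c0 cd 36 36 ∥ a1.
Inner hash: sum = 101+219+31+192+205+54+54+161 = 1017; mod 256 = 249 → f9.
Outer input = (K'⊕opad) ∥ inner = 0f b1 75 aa a7 5c 5c ∥ f9.
Outer hash (tag): sum = 15+177+117+170+167+92+92+249 = 1079; mod 256 = 55 → 37.

37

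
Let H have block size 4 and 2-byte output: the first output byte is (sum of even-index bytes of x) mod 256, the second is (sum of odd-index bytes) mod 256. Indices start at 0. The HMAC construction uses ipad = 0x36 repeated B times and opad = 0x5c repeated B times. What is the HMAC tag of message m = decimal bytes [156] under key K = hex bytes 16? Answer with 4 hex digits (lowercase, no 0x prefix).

9824

Key hex bytes 16 is 1 byte ≤ B = 4; zero-pad to 4 bytes: K' = 16 00 00 00.
K' ⊕ ipad = 20 36 36 36.  K' ⊕ opad = 4a 5c 5c 5c.
Inner input = (K'⊕ipad) ∥ m = 20 36 36 36 ∥ 9c.
Inner hash: even-index sum = 242 mod 256 = 242; odd-index sum = 108 mod 256 = 108 → f2 6c.
Outer input = (K'⊕opad) ∥ inner = 4a 5c 5c 5c ∥ f2 6c.
Outer hash (tag): even-index sum = 408 mod 256 = 152; odd-index sum = 292 mod 256 = 36 → 98 24.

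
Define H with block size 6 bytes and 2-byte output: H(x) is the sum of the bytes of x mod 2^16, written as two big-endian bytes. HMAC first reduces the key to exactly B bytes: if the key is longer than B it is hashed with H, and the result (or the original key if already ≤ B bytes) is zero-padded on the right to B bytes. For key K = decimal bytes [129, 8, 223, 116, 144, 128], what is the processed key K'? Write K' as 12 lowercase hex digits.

8108df749080

Key decimal bytes [129, 8, 223, 116, 144, 128] = 81 08 df 74 90 80 is exactly B = 6 bytes: K' = 81 08 df 74 90 80.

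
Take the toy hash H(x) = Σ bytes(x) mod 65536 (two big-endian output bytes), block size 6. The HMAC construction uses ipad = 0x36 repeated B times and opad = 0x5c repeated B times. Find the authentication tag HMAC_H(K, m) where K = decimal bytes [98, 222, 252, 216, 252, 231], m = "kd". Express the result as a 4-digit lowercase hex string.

03a2

Key decimal bytes [98, 222, 252, 216, 252, 231] = 62 de fc d8 fc e7 is exactly B = 6 bytes: K' = 62 de fc d8 fc e7.
K' ⊕ ipad = 54 e8 ca ee ca d1.  K' ⊕ opad = 3e 82 a0 84 a0 bb.
Inner input = (K'⊕ipad) ∥ m = 54 e8 ca ee ca d1 ∥ 6b 64.
Inner hash: sum = 84+232+202+238+202+209+107+100 = 1374 → 05 5e.
Outer input = (K'⊕opad) ∥ inner = 3e 82 a0 84 a0 bb ∥ 05 5e.
Outer hash (tag): sum = 62+130+160+132+160+187+5+94 = 930 → 03 a2.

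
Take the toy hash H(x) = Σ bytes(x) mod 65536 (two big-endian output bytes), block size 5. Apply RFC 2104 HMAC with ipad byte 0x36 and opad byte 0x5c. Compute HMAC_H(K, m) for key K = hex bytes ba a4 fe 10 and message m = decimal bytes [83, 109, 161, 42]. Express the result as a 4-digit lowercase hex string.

Key hex bytes ba a4 fe 10 is 4 bytes ≤ B = 5; zero-pad to 5 bytes: K' = ba a4 fe 10 00.
K' ⊕ ipad = 8c 92 c8 26 36.  K' ⊕ opad = e6 f8 a2 4c 5c.
Inner input = (K'⊕ipad) ∥ m = 8c 92 c8 26 36 ∥ 53 6d a1 2a.
Inner hash: sum = 140+146+200+38+54+83+109+161+42 = 973 → 03 cd.
Outer input = (K'⊕opad) ∥ inner = e6 f8 a2 4c 5c ∥ 03 cd.
Outer hash (tag): sum = 230+248+162+76+92+3+205 = 1016 → 03 f8.

03f8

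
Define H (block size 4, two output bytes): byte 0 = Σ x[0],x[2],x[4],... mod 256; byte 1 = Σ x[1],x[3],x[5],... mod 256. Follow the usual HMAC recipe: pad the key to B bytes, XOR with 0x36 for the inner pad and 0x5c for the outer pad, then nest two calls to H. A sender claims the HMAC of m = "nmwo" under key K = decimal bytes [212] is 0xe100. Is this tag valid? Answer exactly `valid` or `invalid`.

Key decimal bytes [212] = d4 is 1 byte ≤ B = 4; zero-pad to 4 bytes: K' = d4 00 00 00.
K' ⊕ ipad = e2 36 36 36; K' ⊕ opad = 88 5c 5c 5c.
Inner hash: even-index sum = 509 mod 256 = 253; odd-index sum = 328 mod 256 = 72 → fd 48.
Outer hash (recomputed tag): even-index sum = 481 mod 256 = 225; odd-index sum = 256 mod 256 = 0 → e1 00.
Recomputed tag = e100; claimed = e100 → match.

valid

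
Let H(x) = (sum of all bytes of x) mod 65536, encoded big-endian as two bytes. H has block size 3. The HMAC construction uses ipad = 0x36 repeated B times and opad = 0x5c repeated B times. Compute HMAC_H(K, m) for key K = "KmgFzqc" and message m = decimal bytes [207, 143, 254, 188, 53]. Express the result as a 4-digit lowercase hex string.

Key "KmgFzqc" = 4b 6d 67 46 7a 71 63 is 7 bytes > B = 3, so hash it first: H(key) = 02 b3, then zero-pad to 3 bytes: K' = 02 b3 00.
K' ⊕ ipad = 34 85 36.  K' ⊕ opad = 5e ef 5c.
Inner input = (K'⊕ipad) ∥ m = 34 85 36 ∥ cf 8f fe bc 35.
Inner hash: sum = 52+133+54+207+143+254+188+53 = 1084 → 04 3c.
Outer input = (K'⊕opad) ∥ inner = 5e ef 5c ∥ 04 3c.
Outer hash (tag): sum = 94+239+92+4+60 = 489 → 01 e9.

01e9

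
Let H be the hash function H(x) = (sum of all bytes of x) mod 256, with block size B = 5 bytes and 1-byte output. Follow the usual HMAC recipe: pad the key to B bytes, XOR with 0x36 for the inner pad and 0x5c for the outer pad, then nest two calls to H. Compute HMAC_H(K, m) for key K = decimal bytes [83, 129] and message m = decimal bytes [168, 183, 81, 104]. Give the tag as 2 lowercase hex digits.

d6

Key decimal bytes [83, 129] = 53 81 is 2 bytes ≤ B = 5; zero-pad to 5 bytes: K' = 53 81 00 00 00.
K' ⊕ ipad = 65 b7 36 36 36.  K' ⊕ opad = 0f dd 5c 5c 5c.
Inner input = (K'⊕ipad) ∥ m = 65 b7 36 36 36 ∥ a8 b7 51 68.
Inner hash: sum = 101+183+54+54+54+168+183+81+104 = 982; mod 256 = 214 → d6.
Outer input = (K'⊕opad) ∥ inner = 0f dd 5c 5c 5c ∥ d6.
Outer hash (tag): sum = 15+221+92+92+92+214 = 726; mod 256 = 214 → d6.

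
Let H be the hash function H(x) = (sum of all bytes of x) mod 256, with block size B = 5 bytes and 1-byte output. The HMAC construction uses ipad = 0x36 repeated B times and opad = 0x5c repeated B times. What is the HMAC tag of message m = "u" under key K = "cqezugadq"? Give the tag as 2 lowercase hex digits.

Key "cqezugadq" = 63 71 65 7a 75 67 61 64 71 is 9 bytes > B = 5, so hash it first: H(key) = c5, then zero-pad to 5 bytes: K' = c5 00 00 00 00.
K' ⊕ ipad = f3 36 36 36 36.  K' ⊕ opad = 99 5c 5c 5c 5c.
Inner input = (K'⊕ipad) ∥ m = f3 36 36 36 36 ∥ 75.
Inner hash: sum = 243+54+54+54+54+117 = 576; mod 256 = 64 → 40.
Outer input = (K'⊕opad) ∥ inner = 99 5c 5c 5c 5c ∥ 40.
Outer hash (tag): sum = 153+92+92+92+92+64 = 585; mod 256 = 73 → 49.

49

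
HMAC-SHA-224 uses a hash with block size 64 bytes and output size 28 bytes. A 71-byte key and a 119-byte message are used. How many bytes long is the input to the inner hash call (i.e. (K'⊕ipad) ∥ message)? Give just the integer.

Key is 71 > 64 bytes, so it is hashed to 28 bytes then zero-padded to 64: |K'| = 64.
Inner input = (K'⊕ipad) ∥ m → 64 + 119 = 183 bytes.

183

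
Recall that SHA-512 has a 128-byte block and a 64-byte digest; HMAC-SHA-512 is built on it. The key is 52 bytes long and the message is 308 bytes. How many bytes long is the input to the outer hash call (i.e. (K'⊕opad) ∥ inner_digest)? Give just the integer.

Key is 52 ≤ 128 bytes, zero-padded: |K'| = 128.
Outer input = (K'⊕opad) ∥ H(inner) → 128 + 64 = 192 bytes.

192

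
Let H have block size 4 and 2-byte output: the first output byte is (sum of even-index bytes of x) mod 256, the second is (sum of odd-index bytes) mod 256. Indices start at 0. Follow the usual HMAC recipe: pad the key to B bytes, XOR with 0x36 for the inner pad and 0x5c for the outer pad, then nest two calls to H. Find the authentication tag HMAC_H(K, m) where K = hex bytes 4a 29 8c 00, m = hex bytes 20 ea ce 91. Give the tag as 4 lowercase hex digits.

Key hex bytes 4a 29 8c 00 is exactly B = 4 bytes: K' = 4a 29 8c 00.
K' ⊕ ipad = 7c 1f ba 36.  K' ⊕ opad = 16 75 d0 5c.
Inner input = (K'⊕ipad) ∥ m = 7c 1f ba 36 ∥ 20 ea ce 91.
Inner hash: even-index sum = 548 mod 256 = 36; odd-index sum = 464 mod 256 = 208 → 24 d0.
Outer input = (K'⊕opad) ∥ inner = 16 75 d0 5c ∥ 24 d0.
Outer hash (tag): even-index sum = 266 mod 256 = 10; odd-index sum = 417 mod 256 = 161 → 0a a1.

0aa1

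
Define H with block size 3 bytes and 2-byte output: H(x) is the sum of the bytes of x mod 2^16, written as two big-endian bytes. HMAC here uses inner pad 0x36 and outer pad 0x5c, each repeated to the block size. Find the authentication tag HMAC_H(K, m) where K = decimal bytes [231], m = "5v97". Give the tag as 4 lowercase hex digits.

Key decimal bytes [231] = e7 is 1 byte ≤ B = 3; zero-pad to 3 bytes: K' = e7 00 00.
K' ⊕ ipad = d1 36 36.  K' ⊕ opad = bb 5c 5c.
Inner input = (K'⊕ipad) ∥ m = d1 36 36 ∥ 35 76 39 37.
Inner hash: sum = 209+54+54+53+118+57+55 = 600 → 02 58.
Outer input = (K'⊕opad) ∥ inner = bb 5c 5c ∥ 02 58.
Outer hash (tag): sum = 187+92+92+2+88 = 461 → 01 cd.

01cd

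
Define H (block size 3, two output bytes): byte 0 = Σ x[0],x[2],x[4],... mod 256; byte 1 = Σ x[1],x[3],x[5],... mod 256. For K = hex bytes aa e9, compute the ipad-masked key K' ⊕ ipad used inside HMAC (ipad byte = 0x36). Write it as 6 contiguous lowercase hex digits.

9cdf36

Key hex bytes aa e9 is 2 bytes ≤ B = 3; zero-pad to 3 bytes: K' = aa e9 00.
XOR each byte with 0x36: aa⊕36=9c, e9⊕36=df, 00⊕36=36.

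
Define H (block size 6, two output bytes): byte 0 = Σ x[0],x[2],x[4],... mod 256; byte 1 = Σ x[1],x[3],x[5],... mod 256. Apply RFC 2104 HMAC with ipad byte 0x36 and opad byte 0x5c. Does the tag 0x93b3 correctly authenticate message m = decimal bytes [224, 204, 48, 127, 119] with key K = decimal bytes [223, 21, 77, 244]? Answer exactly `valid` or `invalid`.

Key decimal bytes [223, 21, 77, 244] = df 15 4d f4 is 4 bytes ≤ B = 6; zero-pad to 6 bytes: K' = df 15 4d f4 00 00.
K' ⊕ ipad = e9 23 7b c2 36 36; K' ⊕ opad = 83 49 11 a8 5c 5c.
Inner hash: even-index sum = 801 mod 256 = 33; odd-index sum = 614 mod 256 = 102 → 21 66.
Outer hash (recomputed tag): even-index sum = 273 mod 256 = 17; odd-index sum = 435 mod 256 = 179 → 11 b3.
Recomputed tag = 11b3; claimed = 93b3 → mismatch.

invalid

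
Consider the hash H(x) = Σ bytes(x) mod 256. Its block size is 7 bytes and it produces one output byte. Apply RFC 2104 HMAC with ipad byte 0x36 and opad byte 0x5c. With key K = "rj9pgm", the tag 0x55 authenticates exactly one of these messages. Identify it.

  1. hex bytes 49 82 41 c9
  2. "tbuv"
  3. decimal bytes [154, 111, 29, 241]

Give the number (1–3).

2

Key "rj9pgm" = 72 6a 39 70 67 6d is 6 bytes ≤ B = 7; zero-pad to 7 bytes: K' = 72 6a 39 70 67 6d 00.
K' ⊕ ipad = 44 5c 0f 46 51 5b 36; K' ⊕ opad = 2e 36 65 2c 3b 31 5c.
m1: inner = H(44 5c 0f 46 51 5b 36 49 82 41 c9) = ac; tag = H(2e 36 65 2c 3b 31 5c ac) = 69
m2: inner = H(44 5c 0f 46 51 5b 36 74 62 75 76) = 98; tag = H(2e 36 65 2c 3b 31 5c 98) = 55 ← matches
m3: inner = H(44 5c 0f 46 51 5b 36 9a 6f 1d f1) = ee; tag = H(2e 36 65 2c 3b 31 5c ee) = ab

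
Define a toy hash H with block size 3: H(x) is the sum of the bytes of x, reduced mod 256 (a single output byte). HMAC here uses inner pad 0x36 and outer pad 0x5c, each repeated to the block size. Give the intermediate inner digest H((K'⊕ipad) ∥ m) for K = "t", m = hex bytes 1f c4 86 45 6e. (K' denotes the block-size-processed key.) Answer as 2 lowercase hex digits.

Key "t" = 74 is 1 byte ≤ B = 3; zero-pad to 3 bytes: K' = 74 00 00.
K' ⊕ ipad = 42 36 36.
Inner input = 42 36 36 ∥ 1f c4 86 45 6e.
Inner hash: sum = 66+54+54+31+196+134+69+110 = 714; mod 256 = 202 → ca.

ca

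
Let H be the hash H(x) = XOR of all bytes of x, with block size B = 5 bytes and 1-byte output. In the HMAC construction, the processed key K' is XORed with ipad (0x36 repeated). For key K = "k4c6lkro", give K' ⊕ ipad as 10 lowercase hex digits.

2636363636

Key "k4c6lkro" = 6b 34 63 36 6c 6b 72 6f is 8 bytes > B = 5, so hash it first: H(key) = 10, then zero-pad to 5 bytes: K' = 10 00 00 00 00.
XOR each byte with 0x36: 10⊕36=26, 00⊕36=36, 00⊕36=36, 00⊕36=36, 00⊕36=36.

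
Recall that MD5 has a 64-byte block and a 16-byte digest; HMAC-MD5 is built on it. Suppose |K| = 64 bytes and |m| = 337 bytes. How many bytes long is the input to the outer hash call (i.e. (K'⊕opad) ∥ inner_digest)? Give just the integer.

80

Key is 64 ≤ 64 bytes, zero-padded: |K'| = 64.
Outer input = (K'⊕opad) ∥ H(inner) → 64 + 16 = 80 bytes.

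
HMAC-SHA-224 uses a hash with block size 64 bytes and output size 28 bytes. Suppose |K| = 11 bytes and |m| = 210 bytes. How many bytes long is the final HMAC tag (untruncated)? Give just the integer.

28

The tag is one SHA-224 digest: 28 bytes.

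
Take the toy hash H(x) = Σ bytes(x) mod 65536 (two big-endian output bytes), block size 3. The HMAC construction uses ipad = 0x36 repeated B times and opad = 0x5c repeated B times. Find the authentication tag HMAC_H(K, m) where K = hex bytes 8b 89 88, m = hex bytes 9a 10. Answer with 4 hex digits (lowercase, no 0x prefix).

Key hex bytes 8b 89 88 is exactly B = 3 bytes: K' = 8b 89 88.
K' ⊕ ipad = bd bf be.  K' ⊕ opad = d7 d5 d4.
Inner input = (K'⊕ipad) ∥ m = bd bf be ∥ 9a 10.
Inner hash: sum = 189+191+190+154+16 = 740 → 02 e4.
Outer input = (K'⊕opad) ∥ inner = d7 d5 d4 ∥ 02 e4.
Outer hash (tag): sum = 215+213+212+2+228 = 870 → 03 66.

0366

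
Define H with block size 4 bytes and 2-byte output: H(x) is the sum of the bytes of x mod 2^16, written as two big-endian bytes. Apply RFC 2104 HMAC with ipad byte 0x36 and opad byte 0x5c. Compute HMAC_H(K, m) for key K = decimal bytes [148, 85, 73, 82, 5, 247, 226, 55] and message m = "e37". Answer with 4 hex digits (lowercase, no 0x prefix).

01fd

Key decimal bytes [148, 85, 73, 82, 5, 247, 226, 55] = 94 55 49 52 05 f7 e2 37 is 8 bytes > B = 4, so hash it first: H(key) = 03 99, then zero-pad to 4 bytes: K' = 03 99 00 00.
K' ⊕ ipad = 35 af 36 36.  K' ⊕ opad = 5f c5 5c 5c.
Inner input = (K'⊕ipad) ∥ m = 35 af 36 36 ∥ 65 33 37.
Inner hash: sum = 53+175+54+54+101+51+55 = 543 → 02 1f.
Outer input = (K'⊕opad) ∥ inner = 5f c5 5c 5c ∥ 02 1f.
Outer hash (tag): sum = 95+197+92+92+2+31 = 509 → 01 fd.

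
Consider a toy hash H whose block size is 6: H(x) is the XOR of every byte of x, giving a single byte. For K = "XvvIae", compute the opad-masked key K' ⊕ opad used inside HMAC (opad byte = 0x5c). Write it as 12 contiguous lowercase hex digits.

042a2a153d39

Key "XvvIae" = 58 76 76 49 61 65 is exactly B = 6 bytes: K' = 58 76 76 49 61 65.
XOR each byte with 0x5c: 58⊕5c=04, 76⊕5c=2a, 76⊕5c=2a, 49⊕5c=15, 61⊕5c=3d, 65⊕5c=39.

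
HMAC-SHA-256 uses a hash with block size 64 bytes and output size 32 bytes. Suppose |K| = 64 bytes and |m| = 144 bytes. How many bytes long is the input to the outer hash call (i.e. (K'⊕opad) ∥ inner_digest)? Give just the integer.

Key is 64 ≤ 64 bytes, zero-padded: |K'| = 64.
Outer input = (K'⊕opad) ∥ H(inner) → 64 + 32 = 96 bytes.

96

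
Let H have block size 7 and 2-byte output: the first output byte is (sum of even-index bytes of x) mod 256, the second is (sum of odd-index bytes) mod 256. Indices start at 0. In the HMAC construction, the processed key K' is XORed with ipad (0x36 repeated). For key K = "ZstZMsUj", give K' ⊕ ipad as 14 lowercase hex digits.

Key "ZstZMsUj" = 5a 73 74 5a 4d 73 55 6a is 8 bytes > B = 7, so hash it first: H(key) = 70 aa, then zero-pad to 7 bytes: K' = 70 aa 00 00 00 00 00.
XOR each byte with 0x36: 70⊕36=46, aa⊕36=9c, 00⊕36=36, 00⊕36=36, 00⊕36=36, 00⊕36=36, 00⊕36=36.

469c3636363636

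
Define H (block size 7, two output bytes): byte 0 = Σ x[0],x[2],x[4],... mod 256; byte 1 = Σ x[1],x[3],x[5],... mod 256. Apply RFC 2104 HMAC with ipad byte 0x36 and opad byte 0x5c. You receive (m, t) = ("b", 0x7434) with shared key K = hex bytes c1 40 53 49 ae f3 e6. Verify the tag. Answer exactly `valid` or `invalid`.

invalid

Key hex bytes c1 40 53 49 ae f3 e6 is exactly B = 7 bytes: K' = c1 40 53 49 ae f3 e6.
K' ⊕ ipad = f7 76 65 7f 98 c5 d0; K' ⊕ opad = 9d 1c 0f 15 f2 af ba.
Inner hash: even-index sum = 708 mod 256 = 196; odd-index sum = 540 mod 256 = 28 → c4 1c.
Outer hash (recomputed tag): even-index sum = 628 mod 256 = 116; odd-index sum = 420 mod 256 = 164 → 74 a4.
Recomputed tag = 74a4; claimed = 7434 → mismatch.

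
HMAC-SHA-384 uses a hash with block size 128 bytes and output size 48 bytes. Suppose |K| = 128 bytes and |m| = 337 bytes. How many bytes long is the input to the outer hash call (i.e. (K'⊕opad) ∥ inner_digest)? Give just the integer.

176

Key is 128 ≤ 128 bytes, zero-padded: |K'| = 128.
Outer input = (K'⊕opad) ∥ H(inner) → 128 + 48 = 176 bytes.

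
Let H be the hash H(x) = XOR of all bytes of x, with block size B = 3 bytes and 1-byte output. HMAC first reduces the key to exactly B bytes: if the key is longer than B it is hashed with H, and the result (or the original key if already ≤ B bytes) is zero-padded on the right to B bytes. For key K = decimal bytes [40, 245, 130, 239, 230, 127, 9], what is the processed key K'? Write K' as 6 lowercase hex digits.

|K| = 7 > B = 3, so first hash the key.
H(K): XOR 28⊕f5⊕82⊕ef⊕e6⊕7f⊕09 = 20.
Zero-pad H(K) = 20 to 3 bytes: K' = 20 00 00.

200000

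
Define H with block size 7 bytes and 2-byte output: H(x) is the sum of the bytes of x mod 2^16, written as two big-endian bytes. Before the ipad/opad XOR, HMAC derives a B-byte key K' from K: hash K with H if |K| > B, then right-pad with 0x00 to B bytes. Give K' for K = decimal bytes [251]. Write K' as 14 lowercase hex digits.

Key decimal bytes [251] = fb is 1 byte ≤ B = 7; zero-pad to 7 bytes: K' = fb 00 00 00 00 00 00.

fb000000000000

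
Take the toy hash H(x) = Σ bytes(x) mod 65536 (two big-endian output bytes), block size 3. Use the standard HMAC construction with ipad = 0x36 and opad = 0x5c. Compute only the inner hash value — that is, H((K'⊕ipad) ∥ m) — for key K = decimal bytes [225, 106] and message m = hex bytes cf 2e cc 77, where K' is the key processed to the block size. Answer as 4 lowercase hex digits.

03a9

Key decimal bytes [225, 106] = e1 6a is 2 bytes ≤ B = 3; zero-pad to 3 bytes: K' = e1 6a 00.
K' ⊕ ipad = d7 5c 36.
Inner input = d7 5c 36 ∥ cf 2e cc 77.
Inner hash: sum = 215+92+54+207+46+204+119 = 937 → 03 a9.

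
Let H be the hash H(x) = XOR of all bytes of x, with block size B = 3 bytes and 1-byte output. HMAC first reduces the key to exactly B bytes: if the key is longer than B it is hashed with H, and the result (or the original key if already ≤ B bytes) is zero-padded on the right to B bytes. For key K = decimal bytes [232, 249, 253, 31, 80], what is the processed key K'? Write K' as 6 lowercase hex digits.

|K| = 5 > B = 3, so first hash the key.
H(K): XOR e8⊕f9⊕fd⊕1f⊕50 = a3.
Zero-pad H(K) = a3 to 3 bytes: K' = a3 00 00.

a30000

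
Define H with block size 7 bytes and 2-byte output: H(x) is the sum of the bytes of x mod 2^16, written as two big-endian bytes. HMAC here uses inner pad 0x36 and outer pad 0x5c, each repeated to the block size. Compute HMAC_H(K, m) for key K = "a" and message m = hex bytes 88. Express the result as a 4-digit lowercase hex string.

Key "a" = 61 is 1 byte ≤ B = 7; zero-pad to 7 bytes: K' = 61 00 00 00 00 00 00.
K' ⊕ ipad = 57 36 36 36 36 36 36.  K' ⊕ opad = 3d 5c 5c 5c 5c 5c 5c.
Inner input = (K'⊕ipad) ∥ m = 57 36 36 36 36 36 36 ∥ 88.
Inner hash: sum = 87+54+54+54+54+54+54+136 = 547 → 02 23.
Outer input = (K'⊕opad) ∥ inner = 3d 5c 5c 5c 5c 5c 5c ∥ 02 23.
Outer hash (tag): sum = 61+92+92+92+92+92+92+2+35 = 650 → 02 8a.

028a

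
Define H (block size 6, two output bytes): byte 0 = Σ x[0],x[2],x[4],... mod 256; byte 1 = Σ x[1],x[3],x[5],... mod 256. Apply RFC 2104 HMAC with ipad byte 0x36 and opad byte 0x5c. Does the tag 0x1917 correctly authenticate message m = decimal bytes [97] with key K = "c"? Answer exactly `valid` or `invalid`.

Key "c" = 63 is 1 byte ≤ B = 6; zero-pad to 6 bytes: K' = 63 00 00 00 00 00.
K' ⊕ ipad = 55 36 36 36 36 36; K' ⊕ opad = 3f 5c 5c 5c 5c 5c.
Inner hash: even-index sum = 290 mod 256 = 34; odd-index sum = 162 mod 256 = 162 → 22 a2.
Outer hash (recomputed tag): even-index sum = 281 mod 256 = 25; odd-index sum = 438 mod 256 = 182 → 19 b6.
Recomputed tag = 19b6; claimed = 1917 → mismatch.

invalid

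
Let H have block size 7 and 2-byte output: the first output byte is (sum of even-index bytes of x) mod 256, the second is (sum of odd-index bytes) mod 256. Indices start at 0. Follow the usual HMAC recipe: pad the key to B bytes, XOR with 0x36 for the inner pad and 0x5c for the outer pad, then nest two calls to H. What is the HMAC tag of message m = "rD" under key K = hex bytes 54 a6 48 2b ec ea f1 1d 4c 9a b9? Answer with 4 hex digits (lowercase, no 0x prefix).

Key hex bytes 54 a6 48 2b ec ea f1 1d 4c 9a b9 is 11 bytes > B = 7, so hash it first: H(key) = 7e 72, then zero-pad to 7 bytes: K' = 7e 72 00 00 00 00 00.
K' ⊕ ipad = 48 44 36 36 36 36 36.  K' ⊕ opad = 22 2e 5c 5c 5c 5c 5c.
Inner input = (K'⊕ipad) ∥ m = 48 44 36 36 36 36 36 ∥ 72 44.
Inner hash: even-index sum = 302 mod 256 = 46; odd-index sum = 290 mod 256 = 34 → 2e 22.
Outer input = (K'⊕opad) ∥ inner = 22 2e 5c 5c 5c 5c 5c ∥ 2e 22.
Outer hash (tag): even-index sum = 344 mod 256 = 88; odd-index sum = 276 mod 256 = 20 → 58 14.

5814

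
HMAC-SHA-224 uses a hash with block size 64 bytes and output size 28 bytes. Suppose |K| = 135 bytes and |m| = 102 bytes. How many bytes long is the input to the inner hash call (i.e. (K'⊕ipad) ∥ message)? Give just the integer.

166

Key is 135 > 64 bytes, so it is hashed to 28 bytes then zero-padded to 64: |K'| = 64.
Inner input = (K'⊕ipad) ∥ m → 64 + 102 = 166 bytes.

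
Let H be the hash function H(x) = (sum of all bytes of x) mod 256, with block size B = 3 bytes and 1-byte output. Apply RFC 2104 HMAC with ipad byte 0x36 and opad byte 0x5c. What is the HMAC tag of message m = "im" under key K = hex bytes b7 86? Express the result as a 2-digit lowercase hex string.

5e

Key hex bytes b7 86 is 2 bytes ≤ B = 3; zero-pad to 3 bytes: K' = b7 86 00.
K' ⊕ ipad = 81 b0 36.  K' ⊕ opad = eb da 5c.
Inner input = (K'⊕ipad) ∥ m = 81 b0 36 ∥ 69 6d.
Inner hash: sum = 129+176+54+105+109 = 573; mod 256 = 61 → 3d.
Outer input = (K'⊕opad) ∥ inner = eb da 5c ∥ 3d.
Outer hash (tag): sum = 235+218+92+61 = 606; mod 256 = 94 → 5e.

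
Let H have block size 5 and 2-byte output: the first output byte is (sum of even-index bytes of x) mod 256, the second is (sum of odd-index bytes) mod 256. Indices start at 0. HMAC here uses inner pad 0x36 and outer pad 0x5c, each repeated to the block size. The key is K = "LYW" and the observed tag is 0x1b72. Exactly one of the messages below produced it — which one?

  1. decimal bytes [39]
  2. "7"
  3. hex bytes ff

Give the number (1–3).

Key "LYW" = 4c 59 57 is 3 bytes ≤ B = 5; zero-pad to 5 bytes: K' = 4c 59 57 00 00.
K' ⊕ ipad = 7a 6f 61 36 36; K' ⊕ opad = 10 05 0b 5c 5c.
m1: inner = H(7a 6f 61 36 36 27) = 11 cc; tag = H(10 05 0b 5c 5c 11 cc) = 4372
m2: inner = H(7a 6f 61 36 36 37) = 11 dc; tag = H(10 05 0b 5c 5c 11 dc) = 5372
m3: inner = H(7a 6f 61 36 36 ff) = 11 a4; tag = H(10 05 0b 5c 5c 11 a4) = 1b72 ← matches

3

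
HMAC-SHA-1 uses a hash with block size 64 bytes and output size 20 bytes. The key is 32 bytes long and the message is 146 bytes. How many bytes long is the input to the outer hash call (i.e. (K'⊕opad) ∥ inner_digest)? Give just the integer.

Key is 32 ≤ 64 bytes, zero-padded: |K'| = 64.
Outer input = (K'⊕opad) ∥ H(inner) → 64 + 20 = 84 bytes.

84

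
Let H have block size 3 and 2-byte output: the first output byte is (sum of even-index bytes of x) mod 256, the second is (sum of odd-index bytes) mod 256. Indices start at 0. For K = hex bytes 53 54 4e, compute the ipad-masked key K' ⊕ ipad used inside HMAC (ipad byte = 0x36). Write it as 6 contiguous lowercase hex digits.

Key hex bytes 53 54 4e is exactly B = 3 bytes: K' = 53 54 4e.
XOR each byte with 0x36: 53⊕36=65, 54⊕36=62, 4e⊕36=78.

656278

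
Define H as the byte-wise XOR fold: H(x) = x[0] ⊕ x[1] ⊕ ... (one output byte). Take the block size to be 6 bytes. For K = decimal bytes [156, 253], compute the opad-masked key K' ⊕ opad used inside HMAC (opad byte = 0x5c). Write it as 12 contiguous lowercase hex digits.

Key decimal bytes [156, 253] = 9c fd is 2 bytes ≤ B = 6; zero-pad to 6 bytes: K' = 9c fd 00 00 00 00.
XOR each byte with 0x5c: 9c⊕5c=c0, fd⊕5c=a1, 00⊕5c=5c, 00⊕5c=5c, 00⊕5c=5c, 00⊕5c=5c.

c0a15c5c5c5c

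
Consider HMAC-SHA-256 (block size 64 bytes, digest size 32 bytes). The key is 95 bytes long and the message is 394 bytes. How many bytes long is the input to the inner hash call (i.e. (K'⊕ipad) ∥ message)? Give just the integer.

458

Key is 95 > 64 bytes, so it is hashed to 32 bytes then zero-padded to 64: |K'| = 64.
Inner input = (K'⊕ipad) ∥ m → 64 + 394 = 458 bytes.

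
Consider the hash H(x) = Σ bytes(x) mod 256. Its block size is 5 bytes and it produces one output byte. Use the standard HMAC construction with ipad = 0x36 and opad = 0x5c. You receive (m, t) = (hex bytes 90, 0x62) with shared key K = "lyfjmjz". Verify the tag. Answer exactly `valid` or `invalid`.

valid

Key "lyfjmjz" = 6c 79 66 6a 6d 6a 7a is 7 bytes > B = 5, so hash it first: H(key) = 06, then zero-pad to 5 bytes: K' = 06 00 00 00 00.
K' ⊕ ipad = 30 36 36 36 36; K' ⊕ opad = 5a 5c 5c 5c 5c.
Inner hash: sum = 48+54+54+54+54+144 = 408; mod 256 = 152 → 98.
Outer hash (recomputed tag): sum = 90+92+92+92+92+152 = 610; mod 256 = 98 → 62.
Recomputed tag = 62; claimed = 62 → match.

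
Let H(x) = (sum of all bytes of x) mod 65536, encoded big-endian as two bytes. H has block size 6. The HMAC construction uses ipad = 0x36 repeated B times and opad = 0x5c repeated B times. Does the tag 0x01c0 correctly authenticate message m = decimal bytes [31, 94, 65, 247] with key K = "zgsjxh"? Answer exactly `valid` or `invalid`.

Key "zgsjxh" = 7a 67 73 6a 78 68 is exactly B = 6 bytes: K' = 7a 67 73 6a 78 68.
K' ⊕ ipad = 4c 51 45 5c 4e 5e; K' ⊕ opad = 26 3b 2f 36 24 34.
Inner hash: sum = 76+81+69+92+78+94+31+94+65+247 = 927 → 03 9f.
Outer hash (recomputed tag): sum = 38+59+47+54+36+52+3+159 = 448 → 01 c0.
Recomputed tag = 01c0; claimed = 01c0 → match.

valid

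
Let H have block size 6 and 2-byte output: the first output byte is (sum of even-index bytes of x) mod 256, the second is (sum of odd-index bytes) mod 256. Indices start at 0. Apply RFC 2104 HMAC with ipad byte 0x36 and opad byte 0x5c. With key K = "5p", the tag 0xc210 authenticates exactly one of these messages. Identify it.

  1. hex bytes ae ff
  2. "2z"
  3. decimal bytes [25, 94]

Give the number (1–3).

Key "5p" = 35 70 is 2 bytes ≤ B = 6; zero-pad to 6 bytes: K' = 35 70 00 00 00 00.
K' ⊕ ipad = 03 46 36 36 36 36; K' ⊕ opad = 69 2c 5c 5c 5c 5c.
m1: inner = H(03 46 36 36 36 36 ae ff) = 1d b1; tag = H(69 2c 5c 5c 5c 5c 1d b1) = 3e95
m2: inner = H(03 46 36 36 36 36 32 7a) = a1 2c; tag = H(69 2c 5c 5c 5c 5c a1 2c) = c210 ← matches
m3: inner = H(03 46 36 36 36 36 19 5e) = 88 10; tag = H(69 2c 5c 5c 5c 5c 88 10) = a9f4

2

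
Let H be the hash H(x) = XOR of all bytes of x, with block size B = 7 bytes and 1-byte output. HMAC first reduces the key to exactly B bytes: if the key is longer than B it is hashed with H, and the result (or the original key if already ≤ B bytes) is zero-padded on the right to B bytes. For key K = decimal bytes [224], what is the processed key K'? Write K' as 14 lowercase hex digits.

Key decimal bytes [224] = e0 is 1 byte ≤ B = 7; zero-pad to 7 bytes: K' = e0 00 00 00 00 00 00.

e0000000000000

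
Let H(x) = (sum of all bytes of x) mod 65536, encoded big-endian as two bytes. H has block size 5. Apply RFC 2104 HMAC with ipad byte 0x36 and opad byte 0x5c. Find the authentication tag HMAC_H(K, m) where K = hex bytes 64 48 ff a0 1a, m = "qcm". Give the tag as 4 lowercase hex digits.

02d0

Key hex bytes 64 48 ff a0 1a is exactly B = 5 bytes: K' = 64 48 ff a0 1a.
K' ⊕ ipad = 52 7e c9 96 2c.  K' ⊕ opad = 38 14 a3 fc 46.
Inner input = (K'⊕ipad) ∥ m = 52 7e c9 96 2c ∥ 71 63 6d.
Inner hash: sum = 82+126+201+150+44+113+99+109 = 924 → 03 9c.
Outer input = (K'⊕opad) ∥ inner = 38 14 a3 fc 46 ∥ 03 9c.
Outer hash (tag): sum = 56+20+163+252+70+3+156 = 720 → 02 d0.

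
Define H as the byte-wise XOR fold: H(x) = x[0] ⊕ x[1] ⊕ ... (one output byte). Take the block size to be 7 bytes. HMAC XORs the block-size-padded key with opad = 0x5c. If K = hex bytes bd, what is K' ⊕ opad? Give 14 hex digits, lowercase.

e15c5c5c5c5c5c

Key hex bytes bd is 1 byte ≤ B = 7; zero-pad to 7 bytes: K' = bd 00 00 00 00 00 00.
XOR each byte with 0x5c: bd⊕5c=e1, 00⊕5c=5c, 00⊕5c=5c, 00⊕5c=5c, 00⊕5c=5c, 00⊕5c=5c, 00⊕5c=5c.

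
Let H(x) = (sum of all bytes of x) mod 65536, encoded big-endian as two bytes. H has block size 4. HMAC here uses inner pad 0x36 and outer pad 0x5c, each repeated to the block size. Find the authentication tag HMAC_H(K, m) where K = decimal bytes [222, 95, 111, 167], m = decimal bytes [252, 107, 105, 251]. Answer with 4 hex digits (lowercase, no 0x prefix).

01be

Key decimal bytes [222, 95, 111, 167] = de 5f 6f a7 is exactly B = 4 bytes: K' = de 5f 6f a7.
K' ⊕ ipad = e8 69 59 91.  K' ⊕ opad = 82 03 33 fb.
Inner input = (K'⊕ipad) ∥ m = e8 69 59 91 ∥ fc 6b 69 fb.
Inner hash: sum = 232+105+89+145+252+107+105+251 = 1286 → 05 06.
Outer input = (K'⊕opad) ∥ inner = 82 03 33 fb ∥ 05 06.
Outer hash (tag): sum = 130+3+51+251+5+6 = 446 → 01 be.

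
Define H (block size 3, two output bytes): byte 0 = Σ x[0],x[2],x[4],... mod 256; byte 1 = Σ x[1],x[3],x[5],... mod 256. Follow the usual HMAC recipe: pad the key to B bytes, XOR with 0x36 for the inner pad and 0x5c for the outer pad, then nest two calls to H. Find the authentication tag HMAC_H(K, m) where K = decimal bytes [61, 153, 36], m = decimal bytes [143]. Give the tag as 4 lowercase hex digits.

Key decimal bytes [61, 153, 36] = 3d 99 24 is exactly B = 3 bytes: K' = 3d 99 24.
K' ⊕ ipad = 0b af 12.  K' ⊕ opad = 61 c5 78.
Inner input = (K'⊕ipad) ∥ m = 0b af 12 ∥ 8f.
Inner hash: even-index sum = 29 mod 256 = 29; odd-index sum = 318 mod 256 = 62 → 1d 3e.
Outer input = (K'⊕opad) ∥ inner = 61 c5 78 ∥ 1d 3e.
Outer hash (tag): even-index sum = 279 mod 256 = 23; odd-index sum = 226 mod 256 = 226 → 17 e2.

17e2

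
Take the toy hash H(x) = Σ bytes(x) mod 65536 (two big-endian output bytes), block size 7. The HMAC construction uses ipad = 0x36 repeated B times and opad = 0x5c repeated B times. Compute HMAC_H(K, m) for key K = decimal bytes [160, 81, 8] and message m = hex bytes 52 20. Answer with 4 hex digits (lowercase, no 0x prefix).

0354

Key decimal bytes [160, 81, 8] = a0 51 08 is 3 bytes ≤ B = 7; zero-pad to 7 bytes: K' = a0 51 08 00 00 00 00.
K' ⊕ ipad = 96 67 3e 36 36 36 36.  K' ⊕ opad = fc 0d 54 5c 5c 5c 5c.
Inner input = (K'⊕ipad) ∥ m = 96 67 3e 36 36 36 36 ∥ 52 20.
Inner hash: sum = 150+103+62+54+54+54+54+82+32 = 645 → 02 85.
Outer input = (K'⊕opad) ∥ inner = fc 0d 54 5c 5c 5c 5c ∥ 02 85.
Outer hash (tag): sum = 252+13+84+92+92+92+92+2+133 = 852 → 03 54.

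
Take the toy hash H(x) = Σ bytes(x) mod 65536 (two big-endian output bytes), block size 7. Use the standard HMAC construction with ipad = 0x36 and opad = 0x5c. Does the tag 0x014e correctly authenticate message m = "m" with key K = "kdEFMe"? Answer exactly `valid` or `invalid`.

valid

Key "kdEFMe" = 6b 64 45 46 4d 65 is 6 bytes ≤ B = 7; zero-pad to 7 bytes: K' = 6b 64 45 46 4d 65 00.
K' ⊕ ipad = 5d 52 73 70 7b 53 36; K' ⊕ opad = 37 38 19 1a 11 39 5c.
Inner hash: sum = 93+82+115+112+123+83+54+109 = 771 → 03 03.
Outer hash (recomputed tag): sum = 55+56+25+26+17+57+92+3+3 = 334 → 01 4e.
Recomputed tag = 014e; claimed = 014e → match.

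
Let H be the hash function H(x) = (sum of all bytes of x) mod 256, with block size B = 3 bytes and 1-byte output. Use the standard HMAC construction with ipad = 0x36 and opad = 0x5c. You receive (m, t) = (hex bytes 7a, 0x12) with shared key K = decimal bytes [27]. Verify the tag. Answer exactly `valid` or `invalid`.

valid

Key decimal bytes [27] = 1b is 1 byte ≤ B = 3; zero-pad to 3 bytes: K' = 1b 00 00.
K' ⊕ ipad = 2d 36 36; K' ⊕ opad = 47 5c 5c.
Inner hash: sum = 45+54+54+122 = 275; mod 256 = 19 → 13.
Outer hash (recomputed tag): sum = 71+92+92+19 = 274; mod 256 = 18 → 12.
Recomputed tag = 12; claimed = 12 → match.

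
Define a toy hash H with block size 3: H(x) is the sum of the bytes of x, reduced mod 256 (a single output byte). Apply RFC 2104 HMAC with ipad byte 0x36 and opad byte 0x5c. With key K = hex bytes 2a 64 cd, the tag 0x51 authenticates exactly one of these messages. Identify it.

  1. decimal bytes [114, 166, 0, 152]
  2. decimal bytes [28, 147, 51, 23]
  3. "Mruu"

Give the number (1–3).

3

Key hex bytes 2a 64 cd is exactly B = 3 bytes: K' = 2a 64 cd.
K' ⊕ ipad = 1c 52 fb; K' ⊕ opad = 76 38 91.
m1: inner = H(1c 52 fb 72 a6 00 98) = 19; tag = H(76 38 91 19) = 58
m2: inner = H(1c 52 fb 1c 93 33 17) = 62; tag = H(76 38 91 62) = a1
m3: inner = H(1c 52 fb 4d 72 75 75) = 12; tag = H(76 38 91 12) = 51 ← matches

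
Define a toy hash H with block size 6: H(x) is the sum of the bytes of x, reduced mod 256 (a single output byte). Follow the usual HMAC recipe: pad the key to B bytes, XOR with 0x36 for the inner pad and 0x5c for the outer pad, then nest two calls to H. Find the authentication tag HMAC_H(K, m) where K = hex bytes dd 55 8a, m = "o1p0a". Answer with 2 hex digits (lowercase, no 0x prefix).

c1

Key hex bytes dd 55 8a is 3 bytes ≤ B = 6; zero-pad to 6 bytes: K' = dd 55 8a 00 00 00.
K' ⊕ ipad = eb 63 bc 36 36 36.  K' ⊕ opad = 81 09 d6 5c 5c 5c.
Inner input = (K'⊕ipad) ∥ m = eb 63 bc 36 36 36 ∥ 6f 31 70 30 61.
Inner hash: sum = 235+99+188+54+54+54+111+49+112+48+97 = 1101; mod 256 = 77 → 4d.
Outer input = (K'⊕opad) ∥ inner = 81 09 d6 5c 5c 5c ∥ 4d.
Outer hash (tag): sum = 129+9+214+92+92+92+77 = 705; mod 256 = 193 → c1.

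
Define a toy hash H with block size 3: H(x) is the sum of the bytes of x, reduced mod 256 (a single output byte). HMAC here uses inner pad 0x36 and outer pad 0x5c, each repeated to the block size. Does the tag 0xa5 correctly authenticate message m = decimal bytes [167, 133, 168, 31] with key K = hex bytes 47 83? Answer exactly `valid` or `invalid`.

Key hex bytes 47 83 is 2 bytes ≤ B = 3; zero-pad to 3 bytes: K' = 47 83 00.
K' ⊕ ipad = 71 b5 36; K' ⊕ opad = 1b df 5c.
Inner hash: sum = 113+181+54+167+133+168+31 = 847; mod 256 = 79 → 4f.
Outer hash (recomputed tag): sum = 27+223+92+79 = 421; mod 256 = 165 → a5.
Recomputed tag = a5; claimed = a5 → match.

valid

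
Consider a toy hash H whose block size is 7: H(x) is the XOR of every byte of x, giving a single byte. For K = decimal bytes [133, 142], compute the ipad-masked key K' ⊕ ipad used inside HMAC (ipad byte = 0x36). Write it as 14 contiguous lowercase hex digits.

Key decimal bytes [133, 142] = 85 8e is 2 bytes ≤ B = 7; zero-pad to 7 bytes: K' = 85 8e 00 00 00 00 00.
XOR each byte with 0x36: 85⊕36=b3, 8e⊕36=b8, 00⊕36=36, 00⊕36=36, 00⊕36=36, 00⊕36=36, 00⊕36=36.

b3b83636363636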